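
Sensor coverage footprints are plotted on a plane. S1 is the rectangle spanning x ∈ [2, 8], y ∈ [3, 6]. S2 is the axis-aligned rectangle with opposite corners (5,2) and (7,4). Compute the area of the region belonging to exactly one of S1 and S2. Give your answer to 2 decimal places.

|S1∩S2|: x∈[5,7], y∈[3,4] → 2·1 = 2.
|S1 △ S2| = |S1| + |S2| − 2·|S1∩S2| = 18 + 4 − 4 = 18.00.

18.00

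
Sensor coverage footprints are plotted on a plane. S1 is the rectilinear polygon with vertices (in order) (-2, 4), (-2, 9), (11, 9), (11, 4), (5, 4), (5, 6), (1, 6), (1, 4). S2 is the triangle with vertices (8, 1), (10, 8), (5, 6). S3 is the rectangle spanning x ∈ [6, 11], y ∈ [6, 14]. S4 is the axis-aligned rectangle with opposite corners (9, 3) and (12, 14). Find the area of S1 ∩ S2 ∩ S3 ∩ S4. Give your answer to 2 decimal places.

The intersection is the polygon with vertices (9.429,6), (9,6), (9,7.6), (10,8).
By the shoelace formula its area is 1.23.

1.23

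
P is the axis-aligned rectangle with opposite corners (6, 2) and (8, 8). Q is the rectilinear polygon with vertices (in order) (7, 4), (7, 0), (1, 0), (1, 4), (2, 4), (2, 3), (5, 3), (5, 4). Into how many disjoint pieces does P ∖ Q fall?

1

P ∖ Q is a single connected region.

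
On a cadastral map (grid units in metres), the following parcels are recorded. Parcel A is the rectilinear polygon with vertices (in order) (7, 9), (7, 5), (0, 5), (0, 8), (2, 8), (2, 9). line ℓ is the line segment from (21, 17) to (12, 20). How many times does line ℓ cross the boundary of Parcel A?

The segment lies entirely outside Parcel A and never meets its boundary.

0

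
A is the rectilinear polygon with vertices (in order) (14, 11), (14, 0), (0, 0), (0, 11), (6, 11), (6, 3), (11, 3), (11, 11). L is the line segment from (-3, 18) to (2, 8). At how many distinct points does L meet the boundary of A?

1

The segment meets the boundary at (0.5,11).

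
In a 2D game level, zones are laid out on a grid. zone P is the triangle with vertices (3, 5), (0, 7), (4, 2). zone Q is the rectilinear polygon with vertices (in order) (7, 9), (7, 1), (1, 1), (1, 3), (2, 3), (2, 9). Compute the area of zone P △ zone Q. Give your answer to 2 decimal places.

|zone P| = 3.5, |zone Q| = 42, |zone P∩zone Q| = 2.3333.
|zone P △ zone Q| = |zone P| + |zone Q| − 2·|zone P∩zone Q| = 3.5 + 42 − 4.6667 = 40.83.

40.83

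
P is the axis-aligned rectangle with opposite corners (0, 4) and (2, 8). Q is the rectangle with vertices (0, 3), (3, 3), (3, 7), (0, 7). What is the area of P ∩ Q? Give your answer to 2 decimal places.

|P∩Q|: x∈[0,2], y∈[4,7] → 2·3 = 6.

6.00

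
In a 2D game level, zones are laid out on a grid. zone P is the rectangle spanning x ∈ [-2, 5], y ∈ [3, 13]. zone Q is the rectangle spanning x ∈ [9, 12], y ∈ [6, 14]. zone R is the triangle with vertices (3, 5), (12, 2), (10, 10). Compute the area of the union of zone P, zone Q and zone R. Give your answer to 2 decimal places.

119.26

By inclusion–exclusion:
Individual areas: |zone P| = 70, |zone Q| = 24, |zone R| = 33.
|zone P∩zone Q| = 0 (no overlap).
|zone P∩zone R| = 2.0952.
|zone Q∩zone R| = 5.6429.
|zone P∩zone Q∩zone R| = 0.
|zone P ∪ zone Q ∪ zone R| = 127 − 7.7381 + 0 = 119.26.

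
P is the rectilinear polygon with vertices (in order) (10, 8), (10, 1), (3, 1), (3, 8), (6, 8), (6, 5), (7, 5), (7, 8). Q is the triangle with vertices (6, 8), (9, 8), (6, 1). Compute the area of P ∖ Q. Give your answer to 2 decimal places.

38.50

|P| = 46, |P∩Q| = 7.5.
|P ∖ Q| = |P| − |P∩Q| = 46 − 7.5 = 38.50.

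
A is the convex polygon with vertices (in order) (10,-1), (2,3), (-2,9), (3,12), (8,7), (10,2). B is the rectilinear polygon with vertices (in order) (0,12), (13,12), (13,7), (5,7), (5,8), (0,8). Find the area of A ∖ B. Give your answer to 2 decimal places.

|A| = 77, |A∩B| = 19.8.
|A ∖ B| = |A| − |A∩B| = 77 − 19.8 = 57.20.

57.20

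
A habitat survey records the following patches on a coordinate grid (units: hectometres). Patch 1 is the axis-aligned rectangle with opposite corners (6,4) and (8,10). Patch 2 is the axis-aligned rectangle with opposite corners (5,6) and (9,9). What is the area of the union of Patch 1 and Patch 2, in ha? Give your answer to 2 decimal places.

By inclusion–exclusion:
Individual areas: |Patch 1| = 12, |Patch 2| = 12.
|Patch 1∩Patch 2|: x∈[6,8], y∈[6,9] → 2·3 = 6.
|Patch 1 ∪ Patch 2| = 24 − 6 = 18.00.

18.00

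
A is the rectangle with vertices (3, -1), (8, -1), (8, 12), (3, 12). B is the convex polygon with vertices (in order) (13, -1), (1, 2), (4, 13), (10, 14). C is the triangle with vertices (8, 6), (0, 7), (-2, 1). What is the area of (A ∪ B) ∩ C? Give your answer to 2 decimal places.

12.22

The region (A ∪ B) ∩ C is the polygon with vertices (2.286,6.714), (8,6), (1.158,2.579).
By the shoelace formula its area is 12.22.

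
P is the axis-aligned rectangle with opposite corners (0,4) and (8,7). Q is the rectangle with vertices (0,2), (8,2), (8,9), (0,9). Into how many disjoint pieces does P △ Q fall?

P △ Q splits into 2 disjoint pieces (area 16, area 16).

2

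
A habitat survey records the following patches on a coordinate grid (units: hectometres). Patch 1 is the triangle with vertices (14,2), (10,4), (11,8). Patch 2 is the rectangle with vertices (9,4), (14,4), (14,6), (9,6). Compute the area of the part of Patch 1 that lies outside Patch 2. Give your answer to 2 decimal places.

|Patch 1| = 9, |Patch 1∩Patch 2| = 4.5.
|Patch 1 ∖ Patch 2| = |Patch 1| − |Patch 1∩Patch 2| = 9 − 4.5 = 4.50.

4.50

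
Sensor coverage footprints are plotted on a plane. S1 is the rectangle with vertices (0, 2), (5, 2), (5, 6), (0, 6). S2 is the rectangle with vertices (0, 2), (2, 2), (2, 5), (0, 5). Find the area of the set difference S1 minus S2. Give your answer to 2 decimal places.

14.00

|S1∩S2|: x∈[0,2], y∈[2,5] → 2·3 = 6.
|S1| = 20.
|S1 ∖ S2| = |S1| − |S1∩S2| = 20 − 6 = 14.00.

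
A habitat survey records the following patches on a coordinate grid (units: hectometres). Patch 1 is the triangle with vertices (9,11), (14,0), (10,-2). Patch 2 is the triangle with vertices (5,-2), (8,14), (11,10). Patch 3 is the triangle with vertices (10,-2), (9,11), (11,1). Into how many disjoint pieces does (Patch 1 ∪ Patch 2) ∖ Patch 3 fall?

(Patch 1 ∪ Patch 2) ∖ Patch 3 is a single connected region.

1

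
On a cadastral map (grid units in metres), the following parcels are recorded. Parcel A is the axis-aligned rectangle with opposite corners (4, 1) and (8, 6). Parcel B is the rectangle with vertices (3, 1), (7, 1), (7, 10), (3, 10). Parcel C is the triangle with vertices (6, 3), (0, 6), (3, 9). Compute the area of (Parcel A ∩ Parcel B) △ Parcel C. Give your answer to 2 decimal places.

|Parcel A ∩ Parcel B| = 15.
|(Parcel A ∩ Parcel B) ∩ Parcel C| = 2.75.
|(Parcel A ∩ Parcel B) △ Parcel C| = 15 + 13.5 − 5.5 = 23.00.

23.00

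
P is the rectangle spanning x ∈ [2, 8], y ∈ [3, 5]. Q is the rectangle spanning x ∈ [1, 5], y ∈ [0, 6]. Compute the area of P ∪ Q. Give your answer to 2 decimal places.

By inclusion–exclusion:
Individual areas: |P| = 12, |Q| = 24.
|P∩Q|: x∈[2,5], y∈[3,5] → 3·2 = 6.
|P ∪ Q| = 36 − 6 = 30.00.

30.00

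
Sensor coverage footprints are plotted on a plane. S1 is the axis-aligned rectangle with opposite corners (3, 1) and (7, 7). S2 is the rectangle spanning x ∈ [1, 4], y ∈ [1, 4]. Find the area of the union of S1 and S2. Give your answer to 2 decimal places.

By inclusion–exclusion:
Individual areas: |S1| = 24, |S2| = 9.
|S1∩S2|: x∈[3,4], y∈[1,4] → 1·3 = 3.
|S1 ∪ S2| = 33 − 3 = 30.00.

30.00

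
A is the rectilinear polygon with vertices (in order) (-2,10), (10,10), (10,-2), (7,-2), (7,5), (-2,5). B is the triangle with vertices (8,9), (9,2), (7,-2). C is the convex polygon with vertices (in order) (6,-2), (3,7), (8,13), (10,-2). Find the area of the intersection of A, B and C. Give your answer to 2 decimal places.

The intersection is the polygon with vertices (7,-2), (8,9), (9,2).
By the shoelace formula its area is 9.00.

9.00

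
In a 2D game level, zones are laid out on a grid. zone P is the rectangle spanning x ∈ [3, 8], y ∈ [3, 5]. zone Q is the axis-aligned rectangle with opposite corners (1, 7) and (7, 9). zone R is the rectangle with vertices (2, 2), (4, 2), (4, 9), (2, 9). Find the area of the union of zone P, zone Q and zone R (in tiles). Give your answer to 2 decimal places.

30.00

By inclusion–exclusion:
Individual areas: |zone P| = 10, |zone Q| = 12, |zone R| = 14.
|zone P∩zone Q| = 0 (no overlap).
|zone P∩zone R|: x∈[3,4], y∈[3,5] → 1·2 = 2.
|zone Q∩zone R|: x∈[2,4], y∈[7,9] → 2·2 = 4.
|zone P∩zone Q∩zone R| = 0.
|zone P ∪ zone Q ∪ zone R| = 36 − 6 + 0 = 30.00.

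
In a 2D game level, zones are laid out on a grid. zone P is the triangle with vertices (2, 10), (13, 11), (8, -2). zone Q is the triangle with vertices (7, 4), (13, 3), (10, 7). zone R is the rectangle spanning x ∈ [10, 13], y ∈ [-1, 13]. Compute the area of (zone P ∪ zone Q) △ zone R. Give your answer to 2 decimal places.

|zone P ∪ zone Q| = 72.4307.
|(zone P ∪ zone Q) ∩ zone R| = 14.7216.
|(zone P ∪ zone Q) △ zone R| = 72.4307 + 42 − 29.4432 = 84.99.

84.99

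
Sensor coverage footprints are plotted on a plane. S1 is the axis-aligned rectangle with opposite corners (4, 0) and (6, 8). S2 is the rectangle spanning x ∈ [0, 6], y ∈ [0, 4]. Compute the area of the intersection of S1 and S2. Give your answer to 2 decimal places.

|S1∩S2|: x∈[4,6], y∈[0,4] → 2·4 = 8.

8.00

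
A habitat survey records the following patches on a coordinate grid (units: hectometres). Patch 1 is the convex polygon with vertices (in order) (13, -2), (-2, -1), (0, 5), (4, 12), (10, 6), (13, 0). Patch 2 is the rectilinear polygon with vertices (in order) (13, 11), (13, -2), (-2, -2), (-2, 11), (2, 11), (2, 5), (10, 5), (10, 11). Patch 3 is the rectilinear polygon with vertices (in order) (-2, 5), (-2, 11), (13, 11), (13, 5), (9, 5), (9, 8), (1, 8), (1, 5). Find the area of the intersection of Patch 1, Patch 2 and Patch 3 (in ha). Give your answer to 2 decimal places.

1.20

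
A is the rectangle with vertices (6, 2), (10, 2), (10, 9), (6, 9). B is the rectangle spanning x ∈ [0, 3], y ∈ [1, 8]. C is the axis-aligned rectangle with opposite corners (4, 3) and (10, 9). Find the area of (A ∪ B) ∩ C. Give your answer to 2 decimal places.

The region (A ∪ B) ∩ C is the polygon with vertices (10,3), (6,3), (6,9), (10,9).
By the shoelace formula its area is 24.00.

24.00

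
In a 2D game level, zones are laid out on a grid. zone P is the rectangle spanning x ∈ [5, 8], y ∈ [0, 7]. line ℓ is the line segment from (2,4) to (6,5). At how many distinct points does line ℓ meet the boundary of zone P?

1

The segment meets the boundary at (5,4.75).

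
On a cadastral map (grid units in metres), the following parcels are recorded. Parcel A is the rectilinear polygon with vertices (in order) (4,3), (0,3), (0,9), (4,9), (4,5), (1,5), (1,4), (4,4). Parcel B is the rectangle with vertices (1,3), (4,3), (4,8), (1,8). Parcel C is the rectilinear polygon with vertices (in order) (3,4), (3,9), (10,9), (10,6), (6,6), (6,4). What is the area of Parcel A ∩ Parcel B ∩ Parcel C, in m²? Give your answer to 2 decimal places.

3.00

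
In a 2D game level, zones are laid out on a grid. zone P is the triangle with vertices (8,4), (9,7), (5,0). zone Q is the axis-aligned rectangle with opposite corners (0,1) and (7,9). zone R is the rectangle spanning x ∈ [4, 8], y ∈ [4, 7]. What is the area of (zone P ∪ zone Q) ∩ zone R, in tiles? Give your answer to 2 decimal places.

|zone P ∪ zone Q| = 57.756.
|(zone P ∪ zone Q) ∩ zone R| = 9.45.

9.45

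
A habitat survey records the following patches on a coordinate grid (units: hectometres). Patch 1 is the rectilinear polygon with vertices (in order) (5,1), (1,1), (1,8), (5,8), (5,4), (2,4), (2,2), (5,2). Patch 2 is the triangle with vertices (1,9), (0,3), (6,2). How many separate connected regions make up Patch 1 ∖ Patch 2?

Patch 1 ∖ Patch 2 splits into 2 disjoint pieces (area 4.75, area 7.4286).

2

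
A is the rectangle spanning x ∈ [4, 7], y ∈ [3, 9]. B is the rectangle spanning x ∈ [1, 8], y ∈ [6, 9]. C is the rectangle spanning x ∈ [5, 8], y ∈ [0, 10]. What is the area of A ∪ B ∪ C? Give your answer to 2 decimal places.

By inclusion–exclusion:
Individual areas: |A| = 18, |B| = 21, |C| = 30.
|A∩B|: x∈[4,7], y∈[6,9] → 3·3 = 9.
|A∩C|: x∈[5,7], y∈[3,9] → 2·6 = 12.
|B∩C|: x∈[5,8], y∈[6,9] → 3·3 = 9.
|A∩B∩C| = 6.
|A ∪ B ∪ C| = 69 − 30 + 6 = 45.00.

45.00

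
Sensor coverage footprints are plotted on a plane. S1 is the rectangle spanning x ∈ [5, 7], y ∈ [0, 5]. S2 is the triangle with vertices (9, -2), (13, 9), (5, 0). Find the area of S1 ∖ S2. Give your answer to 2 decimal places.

7.75

|S1| = 10, |S1∩S2| = 2.25.
|S1 ∖ S2| = |S1| − |S1∩S2| = 10 − 2.25 = 7.75.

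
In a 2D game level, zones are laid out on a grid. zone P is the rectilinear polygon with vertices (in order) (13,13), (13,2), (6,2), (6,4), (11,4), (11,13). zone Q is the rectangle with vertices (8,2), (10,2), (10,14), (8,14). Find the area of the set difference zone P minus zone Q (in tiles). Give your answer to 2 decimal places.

28.00

|zone P| = 32, |zone P∩zone Q| = 4.
|zone P ∖ zone Q| = |zone P| − |zone P∩zone Q| = 32 − 4 = 28.00.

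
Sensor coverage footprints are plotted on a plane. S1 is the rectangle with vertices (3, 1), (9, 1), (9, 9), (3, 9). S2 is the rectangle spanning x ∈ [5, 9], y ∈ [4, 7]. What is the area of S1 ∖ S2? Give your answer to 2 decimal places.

|S1∩S2|: x∈[5,9], y∈[4,7] → 4·3 = 12.
|S1| = 48.
|S1 ∖ S2| = |S1| − |S1∩S2| = 48 − 12 = 36.00.

36.00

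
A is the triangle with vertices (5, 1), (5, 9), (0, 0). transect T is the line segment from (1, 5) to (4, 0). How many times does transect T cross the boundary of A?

The segment meets the boundary at (3.571,0.714), (1.923,3.462).

2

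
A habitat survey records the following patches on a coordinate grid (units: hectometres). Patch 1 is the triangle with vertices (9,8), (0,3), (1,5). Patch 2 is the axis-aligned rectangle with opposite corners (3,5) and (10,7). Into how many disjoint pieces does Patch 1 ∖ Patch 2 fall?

Patch 1 ∖ Patch 2 splits into 2 disjoint pieces (area 0.4333, area 3.35).

2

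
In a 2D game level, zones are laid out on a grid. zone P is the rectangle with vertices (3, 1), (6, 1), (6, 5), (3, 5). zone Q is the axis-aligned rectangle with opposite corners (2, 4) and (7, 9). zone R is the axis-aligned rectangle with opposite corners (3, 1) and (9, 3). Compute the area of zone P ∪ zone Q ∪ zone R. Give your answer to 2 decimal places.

By inclusion–exclusion:
Individual areas: |zone P| = 12, |zone Q| = 25, |zone R| = 12.
|zone P∩zone Q|: x∈[3,6], y∈[4,5] → 3·1 = 3.
|zone P∩zone R|: x∈[3,6], y∈[1,3] → 3·2 = 6.
|zone Q∩zone R| = 0 (no overlap).
|zone P∩zone Q∩zone R| = 0.
|zone P ∪ zone Q ∪ zone R| = 49 − 9 + 0 = 40.00.

40.00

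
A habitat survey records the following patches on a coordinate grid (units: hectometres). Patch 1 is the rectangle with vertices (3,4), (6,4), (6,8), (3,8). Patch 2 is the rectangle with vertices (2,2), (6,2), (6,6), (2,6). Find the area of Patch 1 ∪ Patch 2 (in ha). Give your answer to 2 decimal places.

22.00

By inclusion–exclusion:
Individual areas: |Patch 1| = 12, |Patch 2| = 16.
|Patch 1∩Patch 2|: x∈[3,6], y∈[4,6] → 3·2 = 6.
|Patch 1 ∪ Patch 2| = 28 − 6 = 22.00.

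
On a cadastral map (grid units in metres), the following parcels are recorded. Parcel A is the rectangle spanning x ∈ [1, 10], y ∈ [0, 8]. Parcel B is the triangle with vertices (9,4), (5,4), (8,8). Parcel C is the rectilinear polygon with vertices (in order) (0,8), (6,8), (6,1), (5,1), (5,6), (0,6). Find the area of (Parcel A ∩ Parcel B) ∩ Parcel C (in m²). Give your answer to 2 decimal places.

0.67

The region (Parcel A ∩ Parcel B) ∩ Parcel C is the polygon with vertices (6,5.333), (6,4), (5,4).
By the shoelace formula its area is 0.67.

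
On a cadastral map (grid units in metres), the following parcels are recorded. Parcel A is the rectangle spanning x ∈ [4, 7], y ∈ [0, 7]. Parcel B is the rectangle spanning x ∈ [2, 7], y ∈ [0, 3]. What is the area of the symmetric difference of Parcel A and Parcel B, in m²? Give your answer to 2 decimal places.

18.00

|Parcel A∩Parcel B|: x∈[4,7], y∈[0,3] → 3·3 = 9.
|Parcel A △ Parcel B| = |Parcel A| + |Parcel B| − 2·|Parcel A∩Parcel B| = 21 + 15 − 18 = 18.00.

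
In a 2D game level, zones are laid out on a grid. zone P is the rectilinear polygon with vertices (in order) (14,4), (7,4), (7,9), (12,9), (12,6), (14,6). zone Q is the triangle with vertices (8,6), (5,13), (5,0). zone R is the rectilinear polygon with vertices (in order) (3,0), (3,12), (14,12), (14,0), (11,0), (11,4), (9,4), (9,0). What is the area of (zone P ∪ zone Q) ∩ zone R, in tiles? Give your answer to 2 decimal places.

46.12

|zone P ∪ zone Q| = 46.3333.
|(zone P ∪ zone Q) ∩ zone R| = 46.12.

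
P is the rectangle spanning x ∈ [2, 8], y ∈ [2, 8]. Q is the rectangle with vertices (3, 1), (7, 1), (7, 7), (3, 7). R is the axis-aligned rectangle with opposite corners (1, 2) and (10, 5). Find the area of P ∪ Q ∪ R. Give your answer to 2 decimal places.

49.00

By inclusion–exclusion:
Individual areas: |P| = 36, |Q| = 24, |R| = 27.
|P∩Q|: x∈[3,7], y∈[2,7] → 4·5 = 20.
|P∩R|: x∈[2,8], y∈[2,5] → 6·3 = 18.
|Q∩R|: x∈[3,7], y∈[2,5] → 4·3 = 12.
|P∩Q∩R| = 12.
|P ∪ Q ∪ R| = 87 − 50 + 12 = 49.00.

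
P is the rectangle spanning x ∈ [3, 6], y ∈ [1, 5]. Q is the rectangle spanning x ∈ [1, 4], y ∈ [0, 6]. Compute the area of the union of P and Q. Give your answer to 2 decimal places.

By inclusion–exclusion:
Individual areas: |P| = 12, |Q| = 18.
|P∩Q|: x∈[3,4], y∈[1,5] → 1·4 = 4.
|P ∪ Q| = 30 − 4 = 26.00.

26.00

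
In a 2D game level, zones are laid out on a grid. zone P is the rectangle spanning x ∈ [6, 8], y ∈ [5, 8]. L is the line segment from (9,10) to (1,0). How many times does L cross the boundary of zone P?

2

The segment meets the boundary at (6,6.25), (7.4,8).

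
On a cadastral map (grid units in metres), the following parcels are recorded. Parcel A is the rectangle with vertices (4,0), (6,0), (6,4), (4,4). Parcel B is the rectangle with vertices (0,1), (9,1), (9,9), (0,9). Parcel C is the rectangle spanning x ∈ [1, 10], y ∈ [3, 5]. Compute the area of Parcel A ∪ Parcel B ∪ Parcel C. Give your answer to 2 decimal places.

By inclusion–exclusion:
Individual areas: |Parcel A| = 8, |Parcel B| = 72, |Parcel C| = 18.
|Parcel A∩Parcel B|: x∈[4,6], y∈[1,4] → 2·3 = 6.
|Parcel A∩Parcel C|: x∈[4,6], y∈[3,4] → 2·1 = 2.
|Parcel B∩Parcel C|: x∈[1,9], y∈[3,5] → 8·2 = 16.
|Parcel A∩Parcel B∩Parcel C| = 2.
|Parcel A ∪ Parcel B ∪ Parcel C| = 98 − 24 + 2 = 76.00.

76.00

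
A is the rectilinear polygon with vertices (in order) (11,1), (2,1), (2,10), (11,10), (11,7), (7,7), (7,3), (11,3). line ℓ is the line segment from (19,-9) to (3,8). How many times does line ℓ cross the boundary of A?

The segment meets the boundary at (7,3.75), (7.706,3), (9.588,1).

3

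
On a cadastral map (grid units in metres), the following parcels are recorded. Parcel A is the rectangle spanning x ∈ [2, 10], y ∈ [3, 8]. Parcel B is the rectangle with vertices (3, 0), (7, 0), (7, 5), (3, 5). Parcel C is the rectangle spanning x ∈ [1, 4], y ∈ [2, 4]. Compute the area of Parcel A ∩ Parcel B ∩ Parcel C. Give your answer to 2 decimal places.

The intersection is the polygon with vertices (3,4), (4,4), (4,3), (3,3).
By the shoelace formula its area is 1.00.

1.00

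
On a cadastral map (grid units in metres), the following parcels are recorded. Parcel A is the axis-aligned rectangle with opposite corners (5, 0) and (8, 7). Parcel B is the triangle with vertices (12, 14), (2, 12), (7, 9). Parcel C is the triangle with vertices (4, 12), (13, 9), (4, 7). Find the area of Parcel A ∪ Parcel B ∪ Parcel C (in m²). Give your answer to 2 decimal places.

By inclusion–exclusion:
Individual areas: |Parcel A| = 21, |Parcel B| = 20, |Parcel C| = 22.5.
|Parcel A∩Parcel B| = 0.
|Parcel A∩Parcel C| = 0.
|Parcel B∩Parcel C| = 6.3.
|Parcel A∩Parcel B∩Parcel C| = 0.
|Parcel A ∪ Parcel B ∪ Parcel C| = 63.5 − 6.3 + 0 = 57.20.

57.20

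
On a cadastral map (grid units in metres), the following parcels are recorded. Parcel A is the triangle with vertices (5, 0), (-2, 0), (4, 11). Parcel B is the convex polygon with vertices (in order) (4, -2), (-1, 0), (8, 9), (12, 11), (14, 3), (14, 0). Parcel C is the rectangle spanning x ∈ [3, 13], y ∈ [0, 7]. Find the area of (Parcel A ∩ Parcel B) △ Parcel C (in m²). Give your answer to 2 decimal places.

|Parcel A ∩ Parcel B| = 16.5.
|(Parcel A ∩ Parcel B) ∩ Parcel C| = 8.5.
|(Parcel A ∩ Parcel B) △ Parcel C| = 16.5 + 70 − 17 = 69.50.

69.50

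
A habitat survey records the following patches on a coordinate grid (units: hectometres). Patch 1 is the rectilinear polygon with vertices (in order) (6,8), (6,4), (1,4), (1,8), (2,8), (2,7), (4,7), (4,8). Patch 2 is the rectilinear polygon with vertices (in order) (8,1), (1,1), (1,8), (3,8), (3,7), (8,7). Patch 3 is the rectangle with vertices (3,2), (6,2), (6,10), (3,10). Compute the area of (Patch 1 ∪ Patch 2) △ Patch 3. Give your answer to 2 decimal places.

36.00

|Patch 1 ∪ Patch 2| = 46.
|(Patch 1 ∪ Patch 2) ∩ Patch 3| = 17.
|(Patch 1 ∪ Patch 2) △ Patch 3| = 46 + 24 − 34 = 36.00.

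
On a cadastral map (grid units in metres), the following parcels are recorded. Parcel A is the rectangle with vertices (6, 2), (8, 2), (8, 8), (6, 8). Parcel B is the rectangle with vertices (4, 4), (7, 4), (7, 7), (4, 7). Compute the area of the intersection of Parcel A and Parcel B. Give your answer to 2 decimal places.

3.00

|Parcel A∩Parcel B|: x∈[6,7], y∈[4,7] → 1·3 = 3.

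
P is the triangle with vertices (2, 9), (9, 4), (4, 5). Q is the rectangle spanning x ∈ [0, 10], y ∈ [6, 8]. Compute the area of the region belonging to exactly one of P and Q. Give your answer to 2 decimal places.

|P| = 9, |Q| = 20, |P∩Q| = 3.6.
|P △ Q| = |P| + |Q| − 2·|P∩Q| = 9 + 20 − 7.2 = 21.80.

21.80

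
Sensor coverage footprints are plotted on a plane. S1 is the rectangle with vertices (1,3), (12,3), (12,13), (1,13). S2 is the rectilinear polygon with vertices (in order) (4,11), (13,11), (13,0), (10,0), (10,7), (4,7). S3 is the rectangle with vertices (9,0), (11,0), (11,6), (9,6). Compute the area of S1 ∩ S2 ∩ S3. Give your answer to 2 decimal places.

The intersection is the polygon with vertices (10,3), (10,6), (11,6), (11,3).
By the shoelace formula its area is 3.00.

3.00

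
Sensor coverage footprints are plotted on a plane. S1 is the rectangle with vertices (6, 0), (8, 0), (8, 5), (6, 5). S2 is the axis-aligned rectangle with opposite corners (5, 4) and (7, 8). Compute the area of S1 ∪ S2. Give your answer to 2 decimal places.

By inclusion–exclusion:
Individual areas: |S1| = 10, |S2| = 8.
|S1∩S2|: x∈[6,7], y∈[4,5] → 1·1 = 1.
|S1 ∪ S2| = 18 − 1 = 17.00.

17.00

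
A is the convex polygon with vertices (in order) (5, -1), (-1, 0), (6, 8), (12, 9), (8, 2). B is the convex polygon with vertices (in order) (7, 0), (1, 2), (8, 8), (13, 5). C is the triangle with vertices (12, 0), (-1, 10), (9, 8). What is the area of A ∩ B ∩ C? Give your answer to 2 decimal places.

The intersection is the polygon with vertices (8,8), (9.29,7.226), (9.962,5.434), (8.428,2.748), (4.973,5.405).
By the shoelace formula its area is 14.00.

14.00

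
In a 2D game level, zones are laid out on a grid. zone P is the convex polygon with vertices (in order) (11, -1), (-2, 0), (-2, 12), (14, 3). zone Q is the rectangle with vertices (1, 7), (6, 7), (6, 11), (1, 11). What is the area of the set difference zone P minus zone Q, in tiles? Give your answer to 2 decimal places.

|zone P| = 123.5, |zone P∩zone Q| = 9.5312.
|zone P ∖ zone Q| = |zone P| − |zone P∩zone Q| = 123.5 − 9.5312 = 113.97.

113.97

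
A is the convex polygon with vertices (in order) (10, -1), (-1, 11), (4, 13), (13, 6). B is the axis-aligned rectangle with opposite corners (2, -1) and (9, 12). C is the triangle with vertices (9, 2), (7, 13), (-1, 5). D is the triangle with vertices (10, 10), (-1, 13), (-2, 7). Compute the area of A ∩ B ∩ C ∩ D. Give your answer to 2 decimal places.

8.13

The intersection is the polygon with vertices (5.286,11.286), (6.7,10.9), (7.494,10.282), (7.652,9.413), (2,8).
By the shoelace formula its area is 8.13.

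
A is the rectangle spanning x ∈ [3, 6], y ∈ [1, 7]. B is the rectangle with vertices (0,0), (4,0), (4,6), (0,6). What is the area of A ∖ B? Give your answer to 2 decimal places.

|A∩B|: x∈[3,4], y∈[1,6] → 1·5 = 5.
|A| = 18.
|A ∖ B| = |A| − |A∩B| = 18 − 5 = 13.00.

13.00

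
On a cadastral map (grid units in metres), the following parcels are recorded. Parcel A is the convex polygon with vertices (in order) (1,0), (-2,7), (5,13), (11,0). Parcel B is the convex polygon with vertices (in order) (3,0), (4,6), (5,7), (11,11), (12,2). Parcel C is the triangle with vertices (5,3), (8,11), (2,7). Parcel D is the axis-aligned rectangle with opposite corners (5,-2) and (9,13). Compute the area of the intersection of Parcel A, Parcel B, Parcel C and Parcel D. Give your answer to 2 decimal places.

4.00

The intersection is the polygon with vertices (7,8.333), (5,3), (5,7).
By the shoelace formula its area is 4.00.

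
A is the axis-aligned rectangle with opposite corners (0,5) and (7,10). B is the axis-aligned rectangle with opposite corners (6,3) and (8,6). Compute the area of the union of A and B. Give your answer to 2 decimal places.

40.00

By inclusion–exclusion:
Individual areas: |A| = 35, |B| = 6.
|A∩B|: x∈[6,7], y∈[5,6] → 1·1 = 1.
|A ∪ B| = 41 − 1 = 40.00.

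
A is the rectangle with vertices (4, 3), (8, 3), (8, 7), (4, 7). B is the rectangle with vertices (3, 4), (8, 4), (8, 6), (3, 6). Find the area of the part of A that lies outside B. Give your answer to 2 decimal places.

|A∩B|: x∈[4,8], y∈[4,6] → 4·2 = 8.
|A| = 16.
|A ∖ B| = |A| − |A∩B| = 16 − 8 = 8.00.

8.00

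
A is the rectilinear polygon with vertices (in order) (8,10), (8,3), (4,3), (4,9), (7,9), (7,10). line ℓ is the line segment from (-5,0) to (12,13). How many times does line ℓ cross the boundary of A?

The segment meets the boundary at (8,9.941), (6.769,9), (4,6.882), (7,9.176).

4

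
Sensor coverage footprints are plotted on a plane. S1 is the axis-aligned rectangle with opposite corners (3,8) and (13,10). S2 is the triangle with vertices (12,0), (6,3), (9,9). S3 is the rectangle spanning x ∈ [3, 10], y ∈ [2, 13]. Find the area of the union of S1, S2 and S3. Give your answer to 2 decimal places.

89.00

By inclusion–exclusion:
Individual areas: |S1| = 20, |S2| = 22.5, |S3| = 77.
|S1∩S2| = 0.4167.
|S1∩S3|: x∈[3,10], y∈[8,10] → 7·2 = 14.
|S2∩S3| = 16.5.
|S1∩S2∩S3| = 0.4167.
|S1 ∪ S2 ∪ S3| = 119.5 − 30.9167 + 0.4167 = 89.00.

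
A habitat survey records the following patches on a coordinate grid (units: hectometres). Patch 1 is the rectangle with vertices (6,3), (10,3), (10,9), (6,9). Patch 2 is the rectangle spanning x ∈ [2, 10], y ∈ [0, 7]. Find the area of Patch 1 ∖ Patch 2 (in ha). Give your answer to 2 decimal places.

8.00

|Patch 1∩Patch 2|: x∈[6,10], y∈[3,7] → 4·4 = 16.
|Patch 1| = 24.
|Patch 1 ∖ Patch 2| = |Patch 1| − |Patch 1∩Patch 2| = 24 − 16 = 8.00.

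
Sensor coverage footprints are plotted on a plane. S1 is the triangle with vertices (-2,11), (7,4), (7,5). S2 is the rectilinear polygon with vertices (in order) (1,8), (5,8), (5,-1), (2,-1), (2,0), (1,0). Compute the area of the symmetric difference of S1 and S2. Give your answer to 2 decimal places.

35.98

|S1| = 4.5, |S2| = 35, |S1∩S2| = 1.7579.
|S1 △ S2| = |S1| + |S2| − 2·|S1∩S2| = 4.5 + 35 − 3.5159 = 35.98.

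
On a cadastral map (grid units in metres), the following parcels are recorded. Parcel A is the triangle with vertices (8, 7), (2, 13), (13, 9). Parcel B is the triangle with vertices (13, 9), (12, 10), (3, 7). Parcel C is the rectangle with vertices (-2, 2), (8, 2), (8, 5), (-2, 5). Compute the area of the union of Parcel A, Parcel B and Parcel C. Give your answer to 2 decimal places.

52.65

By inclusion–exclusion:
Individual areas: |Parcel A| = 21, |Parcel B| = 6, |Parcel C| = 30.
|Parcel A∩Parcel B| = 4.3496.
|Parcel A∩Parcel C| = 0.
|Parcel B∩Parcel C| = 0.
|Parcel A∩Parcel B∩Parcel C| = 0.
|Parcel A ∪ Parcel B ∪ Parcel C| = 57 − 4.3496 + 0 = 52.65.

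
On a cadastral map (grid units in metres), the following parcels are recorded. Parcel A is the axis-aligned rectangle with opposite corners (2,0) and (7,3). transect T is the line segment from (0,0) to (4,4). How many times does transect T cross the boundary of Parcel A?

2

The segment meets the boundary at (3,3), (2,2).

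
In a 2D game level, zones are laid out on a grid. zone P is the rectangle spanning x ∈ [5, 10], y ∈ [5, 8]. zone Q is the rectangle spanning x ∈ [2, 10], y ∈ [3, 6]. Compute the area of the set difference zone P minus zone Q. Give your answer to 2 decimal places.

10.00

|zone P∩zone Q|: x∈[5,10], y∈[5,6] → 5·1 = 5.
|zone P| = 15.
|zone P ∖ zone Q| = |zone P| − |zone P∩zone Q| = 15 − 5 = 10.00.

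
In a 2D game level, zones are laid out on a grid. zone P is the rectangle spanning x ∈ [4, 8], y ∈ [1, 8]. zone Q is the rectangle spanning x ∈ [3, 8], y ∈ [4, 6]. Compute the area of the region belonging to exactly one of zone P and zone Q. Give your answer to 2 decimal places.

|zone P∩zone Q|: x∈[4,8], y∈[4,6] → 4·2 = 8.
|zone P △ zone Q| = |zone P| + |zone Q| − 2·|zone P∩zone Q| = 28 + 10 − 16 = 22.00.

22.00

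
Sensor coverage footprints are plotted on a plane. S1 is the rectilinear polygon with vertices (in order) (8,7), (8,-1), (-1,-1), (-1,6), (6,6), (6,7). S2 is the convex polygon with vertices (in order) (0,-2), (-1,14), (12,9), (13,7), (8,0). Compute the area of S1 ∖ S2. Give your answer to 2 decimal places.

|S1| = 65, |S1∩S2| = 57.9688.
|S1 ∖ S2| = |S1| − |S1∩S2| = 65 − 57.9688 = 7.03.

7.03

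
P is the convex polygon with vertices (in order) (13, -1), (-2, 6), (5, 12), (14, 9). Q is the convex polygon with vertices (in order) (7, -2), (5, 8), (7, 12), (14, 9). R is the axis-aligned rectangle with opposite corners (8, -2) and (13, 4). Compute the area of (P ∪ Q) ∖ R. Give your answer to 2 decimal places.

|P ∪ Q| = 123.5637.
|(P ∪ Q) ∩ R| = 19.9282.
|(P ∪ Q) ∖ R| = 123.5637 − 19.9282 = 103.64.

103.64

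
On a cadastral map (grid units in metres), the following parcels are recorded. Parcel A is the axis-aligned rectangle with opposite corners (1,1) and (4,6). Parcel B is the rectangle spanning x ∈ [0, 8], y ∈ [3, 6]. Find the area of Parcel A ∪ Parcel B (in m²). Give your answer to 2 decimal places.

By inclusion–exclusion:
Individual areas: |Parcel A| = 15, |Parcel B| = 24.
|Parcel A∩Parcel B|: x∈[1,4], y∈[3,6] → 3·3 = 9.
|Parcel A ∪ Parcel B| = 39 − 9 = 30.00.

30.00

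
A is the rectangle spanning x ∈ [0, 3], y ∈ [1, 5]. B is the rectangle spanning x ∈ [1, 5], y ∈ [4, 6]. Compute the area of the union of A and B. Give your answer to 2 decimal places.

By inclusion–exclusion:
Individual areas: |A| = 12, |B| = 8.
|A∩B|: x∈[1,3], y∈[4,5] → 2·1 = 2.
|A ∪ B| = 20 − 2 = 18.00.

18.00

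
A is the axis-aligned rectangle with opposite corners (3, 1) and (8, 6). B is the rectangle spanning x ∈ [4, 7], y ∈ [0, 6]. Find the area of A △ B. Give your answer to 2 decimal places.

|A∩B|: x∈[4,7], y∈[1,6] → 3·5 = 15.
|A △ B| = |A| + |B| − 2·|A∩B| = 25 + 18 − 30 = 13.00.

13.00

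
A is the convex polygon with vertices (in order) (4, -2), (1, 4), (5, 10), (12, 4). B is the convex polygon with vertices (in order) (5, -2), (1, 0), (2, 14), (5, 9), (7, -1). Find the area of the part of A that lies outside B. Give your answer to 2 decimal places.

30.72

|A| = 66, |A∩B| = 35.2796.
|A ∖ B| = |A| − |A∩B| = 66 − 35.2796 = 30.72.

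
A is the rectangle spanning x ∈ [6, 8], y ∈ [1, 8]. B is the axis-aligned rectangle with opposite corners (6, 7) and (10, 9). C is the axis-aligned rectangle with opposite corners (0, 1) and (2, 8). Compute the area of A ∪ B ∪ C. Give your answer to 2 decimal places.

By inclusion–exclusion:
Individual areas: |A| = 14, |B| = 8, |C| = 14.
|A∩B|: x∈[6,8], y∈[7,8] → 2·1 = 2.
|A∩C| = 0 (no overlap).
|B∩C| = 0 (no overlap).
|A∩B∩C| = 0.
|A ∪ B ∪ C| = 36 − 2 + 0 = 34.00.

34.00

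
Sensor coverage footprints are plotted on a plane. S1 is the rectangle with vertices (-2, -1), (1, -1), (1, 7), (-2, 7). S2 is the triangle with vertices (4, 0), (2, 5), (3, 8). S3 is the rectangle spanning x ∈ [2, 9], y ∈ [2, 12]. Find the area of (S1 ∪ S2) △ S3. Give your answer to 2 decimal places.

|S1 ∪ S2| = 29.5.
|(S1 ∪ S2) ∩ S3| = 4.95.
|(S1 ∪ S2) △ S3| = 29.5 + 70 − 9.9 = 89.60.

89.60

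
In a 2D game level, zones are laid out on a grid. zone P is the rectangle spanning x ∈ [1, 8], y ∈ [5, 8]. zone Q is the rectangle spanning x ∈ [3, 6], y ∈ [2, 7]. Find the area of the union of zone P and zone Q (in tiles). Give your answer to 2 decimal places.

By inclusion–exclusion:
Individual areas: |zone P| = 21, |zone Q| = 15.
|zone P∩zone Q|: x∈[3,6], y∈[5,7] → 3·2 = 6.
|zone P ∪ zone Q| = 36 − 6 = 30.00.

30.00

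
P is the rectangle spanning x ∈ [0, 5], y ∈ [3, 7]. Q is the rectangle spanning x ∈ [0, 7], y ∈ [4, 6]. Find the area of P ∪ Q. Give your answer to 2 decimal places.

24.00

By inclusion–exclusion:
Individual areas: |P| = 20, |Q| = 14.
|P∩Q|: x∈[0,5], y∈[4,6] → 5·2 = 10.
|P ∪ Q| = 34 − 10 = 24.00.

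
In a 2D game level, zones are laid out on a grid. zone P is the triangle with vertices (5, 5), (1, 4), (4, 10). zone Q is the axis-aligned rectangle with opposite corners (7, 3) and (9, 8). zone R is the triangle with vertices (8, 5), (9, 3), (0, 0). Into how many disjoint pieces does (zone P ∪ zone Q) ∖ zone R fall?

(zone P ∪ zone Q) ∖ zone R splits into 2 disjoint pieces (area 10.5, area 7.3125).

2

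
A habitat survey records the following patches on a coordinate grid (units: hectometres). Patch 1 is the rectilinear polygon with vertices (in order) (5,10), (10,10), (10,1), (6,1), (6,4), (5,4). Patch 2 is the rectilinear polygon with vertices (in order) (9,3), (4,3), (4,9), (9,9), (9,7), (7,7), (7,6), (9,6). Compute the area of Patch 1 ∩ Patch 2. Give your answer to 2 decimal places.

21.00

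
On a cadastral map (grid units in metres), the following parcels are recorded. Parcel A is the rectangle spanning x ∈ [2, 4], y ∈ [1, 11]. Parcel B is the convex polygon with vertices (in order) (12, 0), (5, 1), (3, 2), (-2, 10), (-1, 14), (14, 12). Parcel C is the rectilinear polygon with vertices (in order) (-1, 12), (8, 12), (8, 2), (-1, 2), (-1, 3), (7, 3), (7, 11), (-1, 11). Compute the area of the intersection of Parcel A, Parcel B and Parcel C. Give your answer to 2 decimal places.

1.31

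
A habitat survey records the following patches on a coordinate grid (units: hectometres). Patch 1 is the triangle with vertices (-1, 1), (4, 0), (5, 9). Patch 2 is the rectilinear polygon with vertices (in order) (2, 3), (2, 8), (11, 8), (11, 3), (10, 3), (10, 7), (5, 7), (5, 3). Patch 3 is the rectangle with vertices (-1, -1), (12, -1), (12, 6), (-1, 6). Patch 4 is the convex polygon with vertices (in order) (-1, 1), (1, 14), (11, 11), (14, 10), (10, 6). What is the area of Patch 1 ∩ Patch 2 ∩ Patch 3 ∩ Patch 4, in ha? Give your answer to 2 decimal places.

6.92

The intersection is the polygon with vertices (2,5), (2.75,6), (4.667,6), (4.383,3.447), (3.4,3), (2,3).
By the shoelace formula its area is 6.92.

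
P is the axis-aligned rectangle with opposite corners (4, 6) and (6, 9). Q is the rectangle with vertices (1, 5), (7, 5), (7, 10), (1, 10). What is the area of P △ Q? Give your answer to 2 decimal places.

24.00

|P∩Q|: x∈[4,6], y∈[6,9] → 2·3 = 6.
|P △ Q| = |P| + |Q| − 2·|P∩Q| = 6 + 30 − 12 = 24.00.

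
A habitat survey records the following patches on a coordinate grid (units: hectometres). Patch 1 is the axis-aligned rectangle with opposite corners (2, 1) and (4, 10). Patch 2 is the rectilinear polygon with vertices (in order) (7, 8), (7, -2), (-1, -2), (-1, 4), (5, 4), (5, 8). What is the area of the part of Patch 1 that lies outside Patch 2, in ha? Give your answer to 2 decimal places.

12.00

|Patch 1| = 18, |Patch 1∩Patch 2| = 6.
|Patch 1 ∖ Patch 2| = |Patch 1| − |Patch 1∩Patch 2| = 18 − 6 = 12.00.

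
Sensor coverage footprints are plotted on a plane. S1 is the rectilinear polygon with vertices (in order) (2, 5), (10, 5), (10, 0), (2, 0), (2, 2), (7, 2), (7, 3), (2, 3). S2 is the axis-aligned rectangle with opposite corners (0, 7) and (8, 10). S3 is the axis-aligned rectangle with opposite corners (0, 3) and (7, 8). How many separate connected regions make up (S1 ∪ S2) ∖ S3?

(S1 ∪ S2) ∖ S3 splits into 2 disjoint pieces (area 25, area 17).

2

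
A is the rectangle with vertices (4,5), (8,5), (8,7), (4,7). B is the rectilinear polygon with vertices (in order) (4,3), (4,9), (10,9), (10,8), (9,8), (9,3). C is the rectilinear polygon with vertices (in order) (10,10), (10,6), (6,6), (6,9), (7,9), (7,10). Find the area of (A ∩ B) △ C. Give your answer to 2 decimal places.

|A ∩ B| = 8.
|(A ∩ B) ∩ C| = 2.
|(A ∩ B) △ C| = 8 + 15 − 4 = 19.00.

19.00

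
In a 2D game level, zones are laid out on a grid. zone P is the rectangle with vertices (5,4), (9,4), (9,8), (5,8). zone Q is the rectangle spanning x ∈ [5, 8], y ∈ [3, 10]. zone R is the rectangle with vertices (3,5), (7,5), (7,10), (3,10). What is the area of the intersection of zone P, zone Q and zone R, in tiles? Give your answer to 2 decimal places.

The intersection is the polygon with vertices (5,8), (7,8), (7,5), (5,5).
By the shoelace formula its area is 6.00.

6.00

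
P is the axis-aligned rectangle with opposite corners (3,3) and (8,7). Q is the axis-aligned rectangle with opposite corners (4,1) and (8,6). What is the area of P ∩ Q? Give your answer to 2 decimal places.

|P∩Q|: x∈[4,8], y∈[3,6] → 4·3 = 12.

12.00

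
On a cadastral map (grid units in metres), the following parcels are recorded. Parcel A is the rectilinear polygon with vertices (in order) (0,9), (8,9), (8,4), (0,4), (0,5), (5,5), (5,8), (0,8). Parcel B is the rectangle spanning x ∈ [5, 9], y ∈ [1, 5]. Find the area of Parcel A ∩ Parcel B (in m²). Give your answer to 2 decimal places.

The intersection is the polygon with vertices (8,4), (5,4), (5,5), (8,5).
By the shoelace formula its area is 3.00.

3.00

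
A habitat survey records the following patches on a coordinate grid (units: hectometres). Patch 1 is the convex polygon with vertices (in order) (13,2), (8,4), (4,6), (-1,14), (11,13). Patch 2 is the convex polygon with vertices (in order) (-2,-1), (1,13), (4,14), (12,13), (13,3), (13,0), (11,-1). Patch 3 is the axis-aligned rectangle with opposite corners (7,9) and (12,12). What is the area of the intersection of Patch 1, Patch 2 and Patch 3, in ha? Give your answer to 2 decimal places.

The intersection is the polygon with vertices (11.727,9), (7,9), (7,12), (11.182,12).
By the shoelace formula its area is 13.36.

13.36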